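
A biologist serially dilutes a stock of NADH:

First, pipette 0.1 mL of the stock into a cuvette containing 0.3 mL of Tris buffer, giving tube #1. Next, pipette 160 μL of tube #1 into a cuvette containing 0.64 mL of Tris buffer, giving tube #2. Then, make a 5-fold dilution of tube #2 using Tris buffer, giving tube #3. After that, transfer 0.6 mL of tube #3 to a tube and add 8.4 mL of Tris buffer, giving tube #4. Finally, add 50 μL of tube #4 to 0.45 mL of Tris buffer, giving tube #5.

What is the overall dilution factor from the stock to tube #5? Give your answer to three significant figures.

Step 1: 0.1 mL + 0.3 mL = 0.4 mL total → factor 0.4/0.1 = 4
Step 2: 160 μL + 0.64 mL = 800 μL total → factor 800/160 = 5
Step 3: 5-fold → factor 5
Step 4: 0.6 mL + 8.4 mL = 9 mL total → factor 9/0.6 = 15
Step 5: 50 μL + 0.45 mL = 500 μL total → factor 500/50 = 10
Overall dilution factor = 4 × 5 × 5 × 15 × 10 = 15000

1.50 × 10^4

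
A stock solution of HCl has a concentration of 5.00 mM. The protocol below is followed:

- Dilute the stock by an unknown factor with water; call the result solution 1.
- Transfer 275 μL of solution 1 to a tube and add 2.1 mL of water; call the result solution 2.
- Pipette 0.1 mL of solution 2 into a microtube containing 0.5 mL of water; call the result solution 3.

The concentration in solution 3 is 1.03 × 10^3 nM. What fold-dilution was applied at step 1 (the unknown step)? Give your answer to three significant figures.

93.7-fold

Step 1: unknown factor x
Step 2: 275 μL + 2.1 mL = 2375 μL total → factor 2375/275 = 8.6364
Step 3: 0.1 mL + 0.5 mL = 0.6 mL total → factor 0.6/0.1 = 6
Product of known-step factors = 51.818
Overall factor = 5.00 mM / (1.03 × 10^3 nM) = 4854.4
x = 4854.4 / 51.818 = 93.7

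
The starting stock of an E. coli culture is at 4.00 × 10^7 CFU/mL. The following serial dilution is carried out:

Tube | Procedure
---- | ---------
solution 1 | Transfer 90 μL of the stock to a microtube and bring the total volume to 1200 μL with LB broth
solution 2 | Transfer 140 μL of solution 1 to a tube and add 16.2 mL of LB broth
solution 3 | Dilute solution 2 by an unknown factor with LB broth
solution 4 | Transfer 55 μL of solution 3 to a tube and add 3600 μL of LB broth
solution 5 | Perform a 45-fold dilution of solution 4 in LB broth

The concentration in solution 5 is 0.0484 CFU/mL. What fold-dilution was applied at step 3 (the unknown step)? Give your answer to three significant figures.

Step 1: 90 μL brought to 1200 μL → factor 1200/90 = 13.333
Step 2: 140 μL + 16.2 mL = 16340 μL total → factor 16340/140 = 116.71
Step 3: unknown factor x
Step 4: 55 μL + 3600 μL = 3655 μL total → factor 3655/55 = 66.455
Step 5: 45-fold → factor 45
Product of known-step factors = 4.6537 × 10^6
Overall factor = 4.00 × 10^7 CFU/mL / (0.0484 CFU/mL) = 8.2645 × 10^8
x = 8.2645 × 10^8 / 4.6537 × 10^6 = 178

178-fold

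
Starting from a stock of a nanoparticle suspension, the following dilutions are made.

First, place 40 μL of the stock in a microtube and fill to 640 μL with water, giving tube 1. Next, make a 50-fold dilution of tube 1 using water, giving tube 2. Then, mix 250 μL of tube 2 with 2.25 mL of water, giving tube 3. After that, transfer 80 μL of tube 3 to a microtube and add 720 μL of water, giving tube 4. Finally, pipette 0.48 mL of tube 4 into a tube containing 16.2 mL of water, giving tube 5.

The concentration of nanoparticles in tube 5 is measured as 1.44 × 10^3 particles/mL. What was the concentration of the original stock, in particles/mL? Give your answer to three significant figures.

Step 1: 40 μL brought to 640 μL → factor 640/40 = 16
Step 2: 50-fold → factor 50
Step 3: 250 μL + 2.25 mL = 2500 μL total → factor 2500/250 = 10
Step 4: 80 μL + 720 μL = 800 μL total → factor 800/80 = 10
Step 5: 0.48 mL + 16.2 mL = 16.68 mL total → factor 16.68/0.48 = 34.75
Overall dilution factor = 16 × 50 × 10 × 10 × 34.75 = 2.78 × 10^6
Stock = 1.44 × 10^3 particles/mL × 2.78 × 10^6 = 4.00 × 10^9 particles/mL

4.00 × 10^9 particles/mL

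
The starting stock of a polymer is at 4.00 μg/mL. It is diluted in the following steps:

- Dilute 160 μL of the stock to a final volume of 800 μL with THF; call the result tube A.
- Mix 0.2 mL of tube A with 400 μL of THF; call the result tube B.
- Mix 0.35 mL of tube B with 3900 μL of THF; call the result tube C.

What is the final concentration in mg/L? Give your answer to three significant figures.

0.0220 mg/L

Step 1: 160 μL brought to 800 μL → factor 800/160 = 5
Step 2: 0.2 mL + 400 μL = 0.6 mL total → factor 0.6/0.2 = 3
Step 3: 0.35 mL + 3900 μL = 4.25 mL total → factor 4.25/0.35 = 12.143
Overall dilution factor = 5 × 3 × 12.143 = 182.14
Final = 4.00 μg/mL / 182.14 = 0.02196 μg/mL = 0.0220 mg/L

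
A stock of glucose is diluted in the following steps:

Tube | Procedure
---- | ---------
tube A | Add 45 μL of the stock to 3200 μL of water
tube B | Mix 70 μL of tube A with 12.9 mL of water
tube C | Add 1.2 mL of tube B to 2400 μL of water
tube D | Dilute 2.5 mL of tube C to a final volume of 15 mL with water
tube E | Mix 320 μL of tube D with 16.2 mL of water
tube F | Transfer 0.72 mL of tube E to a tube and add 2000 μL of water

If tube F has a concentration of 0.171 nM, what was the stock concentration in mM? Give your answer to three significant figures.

8.02 mM

Step 1: 45 μL + 3200 μL = 3245 μL total → factor 3245/45 = 72.111
Step 2: 70 μL + 12.9 mL = 12970 μL total → factor 12970/70 = 185.29
Step 3: 1.2 mL + 2400 μL = 3.6 mL total → factor 3.6/1.2 = 3
Step 4: 2.5 mL brought to 15 mL → factor 15/2.5 = 6
Step 5: 320 μL + 16.2 mL = 16520 μL total → factor 16520/320 = 51.625
Step 6: 0.72 mL + 2000 μL = 2.72 mL total → factor 2.72/0.72 = 3.7778
Overall dilution factor = 72.111 × 185.29 × 3 × 6 × 51.625 × 3.7778 = 4.6904 × 10^7
Stock = 0.171 nM × 4.6904 × 10^7 = 8.021 × 10^6 nM = 8.02 mM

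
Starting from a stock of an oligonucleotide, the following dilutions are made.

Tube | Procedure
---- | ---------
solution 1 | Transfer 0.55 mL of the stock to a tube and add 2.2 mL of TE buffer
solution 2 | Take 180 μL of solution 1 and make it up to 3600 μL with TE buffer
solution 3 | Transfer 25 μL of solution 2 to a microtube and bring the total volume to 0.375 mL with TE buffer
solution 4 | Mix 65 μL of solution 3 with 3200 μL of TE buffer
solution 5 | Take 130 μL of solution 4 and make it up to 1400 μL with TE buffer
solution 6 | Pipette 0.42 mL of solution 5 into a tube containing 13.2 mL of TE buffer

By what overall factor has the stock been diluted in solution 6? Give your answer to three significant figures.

Step 1: 0.55 mL + 2.2 mL = 2.75 mL total → factor 2.75/0.55 = 5
Step 2: 180 μL brought to 3600 μL → factor 3600/180 = 20
Step 3: 25 μL brought to 0.375 mL → factor 375/25 = 15
Step 4: 65 μL + 3200 μL = 3265 μL total → factor 3265/65 = 50.231
Step 5: 130 μL brought to 1400 μL → factor 1400/130 = 10.769
Step 6: 0.42 mL + 13.2 mL = 13.62 mL total → factor 13.62/0.42 = 32.429
Overall dilution factor = 5 × 20 × 15 × 50.231 × 10.769 × 32.429 = 2.6313 × 10^7

2.63 × 10^7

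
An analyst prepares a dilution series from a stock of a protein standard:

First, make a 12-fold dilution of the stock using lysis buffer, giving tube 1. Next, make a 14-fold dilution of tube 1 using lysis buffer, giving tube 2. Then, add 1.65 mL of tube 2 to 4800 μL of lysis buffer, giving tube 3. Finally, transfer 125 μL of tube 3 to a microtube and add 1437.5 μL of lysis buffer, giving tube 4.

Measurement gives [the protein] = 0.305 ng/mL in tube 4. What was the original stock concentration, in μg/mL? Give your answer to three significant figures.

2.50 μg/mL

Step 1: 12-fold → factor 12
Step 2: 14-fold → factor 14
Step 3: 1.65 mL + 4800 μL = 6.45 mL total → factor 6.45/1.65 = 3.9091
Step 4: 125 μL + 1437.5 μL = 1562.5 μL total → factor 1562.5/125 = 12.5
Overall dilution factor = 12 × 14 × 3.9091 × 12.5 = 8209.1
Stock = 0.305 ng/mL × 8209.1 = 2504 ng/mL = 2.50 μg/mL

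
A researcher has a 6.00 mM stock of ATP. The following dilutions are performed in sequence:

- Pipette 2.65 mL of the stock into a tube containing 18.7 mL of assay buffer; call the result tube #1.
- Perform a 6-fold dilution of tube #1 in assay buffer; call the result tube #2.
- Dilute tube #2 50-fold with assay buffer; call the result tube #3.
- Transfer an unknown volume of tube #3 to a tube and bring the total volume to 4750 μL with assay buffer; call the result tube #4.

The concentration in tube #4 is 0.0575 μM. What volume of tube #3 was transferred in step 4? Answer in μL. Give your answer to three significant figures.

110 μL

Step 1: 2.65 mL + 18.7 mL = 21.35 mL total → factor 21.35/2.65 = 8.0566
Step 2: 6-fold → factor 6
Step 3: 50-fold → factor 50
Step 4: v brought to 4750 μL → factor = 4750 μL/v
Product of known-step factors = 2417
Overall factor = 6.00 mM / (0.0575 μM) = 1.0435 × 10^5
Step-4 factor = 1.0435 × 10^5 / 2417 = 43.173
v = 4750 μL / 43.173 = 110 μL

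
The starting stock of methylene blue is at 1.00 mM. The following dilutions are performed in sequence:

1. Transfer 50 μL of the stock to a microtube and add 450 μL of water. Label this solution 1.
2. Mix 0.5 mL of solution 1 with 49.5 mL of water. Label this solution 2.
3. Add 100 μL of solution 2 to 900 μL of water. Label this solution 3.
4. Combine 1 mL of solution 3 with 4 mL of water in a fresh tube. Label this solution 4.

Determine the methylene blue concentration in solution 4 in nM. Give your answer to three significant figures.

20.0 nM

Step 1: 50 μL + 450 μL = 500 μL total → factor 500/50 = 10
Step 2: 0.5 mL + 49.5 mL = 50 mL total → factor 50/0.5 = 100
Step 3: 100 μL + 900 μL = 1000 μL total → factor 1000/100 = 10
Step 4: 1 mL + 4 mL = 5 mL total → factor 5/1 = 5
Overall dilution factor = 10 × 100 × 10 × 5 = 50000
Final = 1.00 mM / 50000 = 2.000 × 10^-5 mM = 20.0 nM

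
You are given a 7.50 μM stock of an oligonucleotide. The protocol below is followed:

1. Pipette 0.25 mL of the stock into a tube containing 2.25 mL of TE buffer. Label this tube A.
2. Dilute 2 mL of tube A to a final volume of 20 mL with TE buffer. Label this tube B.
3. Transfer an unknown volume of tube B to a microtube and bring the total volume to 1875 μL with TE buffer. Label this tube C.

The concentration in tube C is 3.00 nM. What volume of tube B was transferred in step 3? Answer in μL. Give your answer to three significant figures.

75.0 μL

Step 1: 0.25 mL + 2.25 mL = 2.5 mL total → factor 2.5/0.25 = 10
Step 2: 2 mL brought to 20 mL → factor 20/2 = 10
Step 3: v brought to 1875 μL → factor = 1875 μL/v
Product of known-step factors = 100
Overall factor = 7.50 μM / (3.00 nM) = 2500
Step-3 factor = 2500 / 100 = 25
v = 1875 μL / 25 = 75.0 μL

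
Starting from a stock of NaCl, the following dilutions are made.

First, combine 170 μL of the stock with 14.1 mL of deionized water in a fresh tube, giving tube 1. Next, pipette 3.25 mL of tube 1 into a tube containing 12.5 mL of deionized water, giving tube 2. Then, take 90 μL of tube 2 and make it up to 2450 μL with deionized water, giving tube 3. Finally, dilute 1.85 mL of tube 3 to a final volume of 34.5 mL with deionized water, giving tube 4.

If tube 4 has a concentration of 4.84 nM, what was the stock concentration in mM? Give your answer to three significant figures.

1.00 mM

Step 1: 170 μL + 14.1 mL = 14270 μL total → factor 14270/170 = 83.941
Step 2: 3.25 mL + 12.5 mL = 15.75 mL total → factor 15.75/3.25 = 4.8462
Step 3: 90 μL brought to 2450 μL → factor 2450/90 = 27.222
Step 4: 1.85 mL brought to 34.5 mL → factor 34.5/1.85 = 18.649
Overall dilution factor = 83.941 × 4.8462 × 27.222 × 18.649 = 2.0651 × 10^5
Stock = 4.84 nM × 2.0651 × 10^5 = 9.995 × 10^5 nM = 1.00 mM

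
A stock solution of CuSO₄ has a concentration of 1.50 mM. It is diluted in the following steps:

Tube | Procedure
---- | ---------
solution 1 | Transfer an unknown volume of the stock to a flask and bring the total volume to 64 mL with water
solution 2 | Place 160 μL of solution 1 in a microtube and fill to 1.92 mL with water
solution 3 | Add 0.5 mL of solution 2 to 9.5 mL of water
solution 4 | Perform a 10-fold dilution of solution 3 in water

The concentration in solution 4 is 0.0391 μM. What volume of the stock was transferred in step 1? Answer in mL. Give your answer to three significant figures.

4.00 mL

Step 1: v brought to 64 mL → factor = 64 mL/v
Step 2: 160 μL brought to 1.92 mL → factor 1920/160 = 12
Step 3: 0.5 mL + 9.5 mL = 10 mL total → factor 10/0.5 = 20
Step 4: 10-fold → factor 10
Product of known-step factors = 2400
Overall factor = 1.50 mM / (0.0391 μM) = 38363
Step-1 factor = 38363 / 2400 = 15.985
v = 64 mL / 15.985 = 4.00 mL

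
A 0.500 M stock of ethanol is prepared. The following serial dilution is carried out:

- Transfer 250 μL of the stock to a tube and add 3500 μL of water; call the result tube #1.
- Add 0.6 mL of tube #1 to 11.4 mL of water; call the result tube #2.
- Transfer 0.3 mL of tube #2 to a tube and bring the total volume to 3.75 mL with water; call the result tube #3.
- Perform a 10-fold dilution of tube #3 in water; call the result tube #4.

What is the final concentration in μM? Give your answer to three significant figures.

13.3 μM

Step 1: 250 μL + 3500 μL = 3750 μL total → factor 3750/250 = 15
Step 2: 0.6 mL + 11.4 mL = 12 mL total → factor 12/0.6 = 20
Step 3: 0.3 mL brought to 3.75 mL → factor 3.75/0.3 = 12.5
Step 4: 10-fold → factor 10
Overall dilution factor = 15 × 20 × 12.5 × 10 = 37500
Final = 0.500 M / 37500 = 1.333 × 10^-5 M = 13.3 μM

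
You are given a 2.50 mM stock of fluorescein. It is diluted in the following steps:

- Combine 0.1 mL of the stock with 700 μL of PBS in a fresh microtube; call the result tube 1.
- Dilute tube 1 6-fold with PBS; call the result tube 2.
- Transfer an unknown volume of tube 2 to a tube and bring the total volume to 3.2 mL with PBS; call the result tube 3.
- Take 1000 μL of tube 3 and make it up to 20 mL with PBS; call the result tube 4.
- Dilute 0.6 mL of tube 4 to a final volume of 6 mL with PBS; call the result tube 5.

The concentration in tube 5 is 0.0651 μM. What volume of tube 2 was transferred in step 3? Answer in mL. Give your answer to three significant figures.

0.800 mL

Step 1: 0.1 mL + 700 μL = 0.8 mL total → factor 0.8/0.1 = 8
Step 2: 6-fold → factor 6
Step 3: v brought to 3.2 mL → factor = 3.2 mL/v
Step 4: 1000 μL brought to 20 mL → factor 20000/1000 = 20
Step 5: 0.6 mL brought to 6 mL → factor 6/0.6 = 10
Product of known-step factors = 9600
Overall factor = 2.50 mM / (0.0651 μM) = 38402
Step-3 factor = 38402 / 9600 = 4.0003
v = 3.2 mL / 4.0003 = 0.800 mL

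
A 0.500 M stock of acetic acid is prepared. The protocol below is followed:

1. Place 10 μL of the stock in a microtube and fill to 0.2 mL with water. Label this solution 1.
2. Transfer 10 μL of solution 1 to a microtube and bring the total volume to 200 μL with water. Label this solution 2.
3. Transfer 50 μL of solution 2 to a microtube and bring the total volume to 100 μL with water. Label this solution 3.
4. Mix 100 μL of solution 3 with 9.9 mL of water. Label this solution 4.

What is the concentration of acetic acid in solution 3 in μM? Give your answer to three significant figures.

625 μM

Step 1: 10 μL brought to 0.2 mL → factor 200/10 = 20
Step 2: 10 μL brought to 200 μL → factor 200/10 = 20
Step 3: 50 μL brought to 100 μL → factor 100/50 = 2
Dilution factor through solution 3 = 20 × 20 × 2 = 800
[solution 3] = 0.500 M / 800 = 0.0006250 M = 625 μM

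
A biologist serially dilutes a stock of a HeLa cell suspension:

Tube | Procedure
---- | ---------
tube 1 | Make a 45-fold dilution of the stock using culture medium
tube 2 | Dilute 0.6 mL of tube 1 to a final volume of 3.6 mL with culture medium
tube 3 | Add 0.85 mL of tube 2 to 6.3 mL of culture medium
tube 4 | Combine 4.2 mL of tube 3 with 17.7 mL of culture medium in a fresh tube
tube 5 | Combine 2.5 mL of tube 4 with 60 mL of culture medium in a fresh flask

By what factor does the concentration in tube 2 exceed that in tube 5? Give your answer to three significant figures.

1.10 × 10^3

Step 1: 45-fold → factor 45
Step 2: 0.6 mL brought to 3.6 mL → factor 3.6/0.6 = 6
Step 3: 0.85 mL + 6.3 mL = 7.15 mL total → factor 7.15/0.85 = 8.4118
Step 4: 4.2 mL + 17.7 mL = 21.9 mL total → factor 21.9/4.2 = 5.2143
Step 5: 2.5 mL + 60 mL = 62.5 mL total → factor 62.5/2.5 = 25
Dilution factor to tube 2 = 270; to tube 5 = 2.9606 × 10^5
[tube 2]/[tube 5] = (factor to tube 5)/(factor to tube 2) = 2.9606 × 10^5/270 = 1.10 × 10^3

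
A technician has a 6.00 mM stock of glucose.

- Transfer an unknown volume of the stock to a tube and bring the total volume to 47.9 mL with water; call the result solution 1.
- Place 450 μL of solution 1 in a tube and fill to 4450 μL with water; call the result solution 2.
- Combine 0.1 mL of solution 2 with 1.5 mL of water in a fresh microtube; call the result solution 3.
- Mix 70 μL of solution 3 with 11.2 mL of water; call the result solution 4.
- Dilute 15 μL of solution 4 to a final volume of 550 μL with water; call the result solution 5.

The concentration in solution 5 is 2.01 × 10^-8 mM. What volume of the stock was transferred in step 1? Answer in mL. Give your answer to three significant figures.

Step 1: v brought to 47.9 mL → factor = 47.9 mL/v
Step 2: 450 μL brought to 4450 μL → factor 4450/450 = 9.8889
Step 3: 0.1 mL + 1.5 mL = 1.6 mL total → factor 1.6/0.1 = 16
Step 4: 70 μL + 11.2 mL = 11270 μL total → factor 11270/70 = 161
Step 5: 15 μL brought to 550 μL → factor 550/15 = 36.667
Product of known-step factors = 9.3404 × 10^5
Overall factor = 6.00 mM / (2.01 × 10^-8 mM) = 2.9851 × 10^8
Step-1 factor = 2.9851 × 10^8 / 9.3404 × 10^5 = 319.59
v = 47.9 mL / 319.59 = 0.150 mL

0.150 mL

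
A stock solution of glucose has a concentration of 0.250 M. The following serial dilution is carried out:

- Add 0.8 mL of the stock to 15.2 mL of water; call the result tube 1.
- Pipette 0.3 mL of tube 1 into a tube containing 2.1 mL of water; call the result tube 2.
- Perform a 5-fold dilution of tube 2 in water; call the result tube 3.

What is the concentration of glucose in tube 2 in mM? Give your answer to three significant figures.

Step 1: 0.8 mL + 15.2 mL = 16 mL total → factor 16/0.8 = 20
Step 2: 0.3 mL + 2.1 mL = 2.4 mL total → factor 2.4/0.3 = 8
Dilution factor through tube 2 = 20 × 8 = 160
[tube 2] = 0.250 M / 160 = 0.001563 M = 1.56 mM

1.56 mM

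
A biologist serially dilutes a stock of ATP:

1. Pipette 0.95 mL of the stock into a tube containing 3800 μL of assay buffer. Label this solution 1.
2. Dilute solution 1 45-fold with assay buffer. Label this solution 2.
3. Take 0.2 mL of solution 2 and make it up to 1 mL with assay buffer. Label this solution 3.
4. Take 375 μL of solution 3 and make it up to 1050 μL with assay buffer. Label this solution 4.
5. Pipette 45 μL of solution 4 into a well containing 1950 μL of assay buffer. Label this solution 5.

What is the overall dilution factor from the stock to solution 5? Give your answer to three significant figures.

1.40 × 10^5

Step 1: 0.95 mL + 3800 μL = 4.75 mL total → factor 4.75/0.95 = 5
Step 2: 45-fold → factor 45
Step 3: 0.2 mL brought to 1 mL → factor 1/0.2 = 5
Step 4: 375 μL brought to 1050 μL → factor 1050/375 = 2.8
Step 5: 45 μL + 1950 μL = 1995 μL total → factor 1995/45 = 44.333
Overall dilution factor = 5 × 45 × 5 × 2.8 × 44.333 = 1.3965 × 10^5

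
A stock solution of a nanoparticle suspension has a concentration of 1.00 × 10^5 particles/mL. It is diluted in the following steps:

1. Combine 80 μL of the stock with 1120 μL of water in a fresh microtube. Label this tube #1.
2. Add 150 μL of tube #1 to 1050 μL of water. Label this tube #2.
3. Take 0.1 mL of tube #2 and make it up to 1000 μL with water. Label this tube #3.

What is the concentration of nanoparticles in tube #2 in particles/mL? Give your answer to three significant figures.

833 particles/mL

Step 1: 80 μL + 1120 μL = 1200 μL total → factor 1200/80 = 15
Step 2: 150 μL + 1050 μL = 1200 μL total → factor 1200/150 = 8
Dilution factor through tube #2 = 15 × 8 = 120
[tube #2] = 1.00 × 10^5 particles/mL / 120 = 833 particles/mL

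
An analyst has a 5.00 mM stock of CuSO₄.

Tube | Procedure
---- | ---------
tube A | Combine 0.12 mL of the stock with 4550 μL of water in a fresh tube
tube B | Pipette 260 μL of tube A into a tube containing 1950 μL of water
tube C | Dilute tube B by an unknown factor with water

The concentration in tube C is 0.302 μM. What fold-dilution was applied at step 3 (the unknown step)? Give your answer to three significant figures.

50.1-fold

Step 1: 0.12 mL + 4550 μL = 4.67 mL total → factor 4.67/0.12 = 38.917
Step 2: 260 μL + 1950 μL = 2210 μL total → factor 2210/260 = 8.5
Step 3: unknown factor x
Product of known-step factors = 330.79
Overall factor = 5.00 mM / (0.302 μM) = 16556
x = 16556 / 330.79 = 50.1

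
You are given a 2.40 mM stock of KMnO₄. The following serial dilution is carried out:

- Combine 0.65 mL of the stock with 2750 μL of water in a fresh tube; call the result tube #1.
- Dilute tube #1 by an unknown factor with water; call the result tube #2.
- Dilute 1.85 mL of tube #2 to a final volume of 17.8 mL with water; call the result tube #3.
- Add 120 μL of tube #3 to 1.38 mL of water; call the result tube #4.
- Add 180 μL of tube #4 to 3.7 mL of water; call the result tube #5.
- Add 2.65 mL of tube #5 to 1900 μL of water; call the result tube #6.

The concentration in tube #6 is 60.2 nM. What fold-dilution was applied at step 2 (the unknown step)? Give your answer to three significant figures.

Step 1: 0.65 mL + 2750 μL = 3.4 mL total → factor 3.4/0.65 = 5.2308
Step 2: unknown factor x
Step 3: 1.85 mL brought to 17.8 mL → factor 17.8/1.85 = 9.6216
Step 4: 120 μL + 1.38 mL = 1500 μL total → factor 1500/120 = 12.5
Step 5: 180 μL + 3.7 mL = 3880 μL total → factor 3880/180 = 21.556
Step 6: 2.65 mL + 1900 μL = 4.55 mL total → factor 4.55/2.65 = 1.717
Product of known-step factors = 23284
Overall factor = 2.40 mM / (60.2 nM) = 39867
x = 39867 / 23284 = 1.71

1.71-fold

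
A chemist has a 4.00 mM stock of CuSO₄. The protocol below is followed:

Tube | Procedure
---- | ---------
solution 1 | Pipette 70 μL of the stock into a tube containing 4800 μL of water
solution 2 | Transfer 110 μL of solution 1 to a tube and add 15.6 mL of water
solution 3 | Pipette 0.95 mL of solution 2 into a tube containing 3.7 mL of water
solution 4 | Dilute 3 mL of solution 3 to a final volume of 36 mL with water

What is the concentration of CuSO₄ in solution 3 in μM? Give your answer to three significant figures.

Step 1: 70 μL + 4800 μL = 4870 μL total → factor 4870/70 = 69.571
Step 2: 110 μL + 15.6 mL = 15710 μL total → factor 15710/110 = 142.82
Step 3: 0.95 mL + 3.7 mL = 4.65 mL total → factor 4.65/0.95 = 4.8947
Dilution factor through solution 3 = 69.571 × 142.82 × 4.8947 = 48634
[solution 3] = 4.00 mM / 48634 = 8.225 × 10^-5 mM = 0.0822 μM

0.0822 μM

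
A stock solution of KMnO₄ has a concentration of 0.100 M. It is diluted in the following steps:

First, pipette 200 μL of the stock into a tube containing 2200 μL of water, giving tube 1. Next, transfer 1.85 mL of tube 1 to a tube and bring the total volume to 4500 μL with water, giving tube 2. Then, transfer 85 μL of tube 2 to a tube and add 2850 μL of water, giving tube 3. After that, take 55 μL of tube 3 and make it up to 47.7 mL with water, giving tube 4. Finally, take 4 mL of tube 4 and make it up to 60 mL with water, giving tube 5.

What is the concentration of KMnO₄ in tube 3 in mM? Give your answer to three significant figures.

Step 1: 200 μL + 2200 μL = 2400 μL total → factor 2400/200 = 12
Step 2: 1.85 mL brought to 4500 μL → factor 4.5/1.85 = 2.4324
Step 3: 85 μL + 2850 μL = 2935 μL total → factor 2935/85 = 34.529
Dilution factor through tube 3 = 12 × 2.4324 × 34.529 = 1007.9
[tube 3] = 0.100 M / 1007.9 = 9.922 × 10^-5 M = 0.0992 mM

0.0992 mM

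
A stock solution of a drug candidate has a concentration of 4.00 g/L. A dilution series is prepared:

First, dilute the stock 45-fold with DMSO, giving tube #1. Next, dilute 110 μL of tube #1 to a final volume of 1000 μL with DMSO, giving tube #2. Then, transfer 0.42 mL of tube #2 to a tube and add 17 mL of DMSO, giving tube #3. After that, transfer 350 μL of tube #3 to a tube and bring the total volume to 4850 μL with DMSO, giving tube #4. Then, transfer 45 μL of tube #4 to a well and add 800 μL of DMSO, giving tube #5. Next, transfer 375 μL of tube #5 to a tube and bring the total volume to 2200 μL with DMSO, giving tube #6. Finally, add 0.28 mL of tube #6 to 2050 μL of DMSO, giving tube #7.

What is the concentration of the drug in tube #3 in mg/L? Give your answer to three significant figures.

Step 1: 45-fold → factor 45
Step 2: 110 μL brought to 1000 μL → factor 1000/110 = 9.0909
Step 3: 0.42 mL + 17 mL = 17.42 mL total → factor 17.42/0.42 = 41.476
Dilution factor through tube #3 = 45 × 9.0909 × 41.476 = 16968
[tube #3] = 4.00 g/L / 16968 = 0.0002357 g/L = 0.236 mg/L

0.236 mg/L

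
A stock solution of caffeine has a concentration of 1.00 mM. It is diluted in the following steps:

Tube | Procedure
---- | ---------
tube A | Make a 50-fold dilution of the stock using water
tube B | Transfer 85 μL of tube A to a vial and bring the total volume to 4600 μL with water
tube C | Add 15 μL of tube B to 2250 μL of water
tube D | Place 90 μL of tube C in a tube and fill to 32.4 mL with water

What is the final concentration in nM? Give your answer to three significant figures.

0.00680 nM

Step 1: 50-fold → factor 50
Step 2: 85 μL brought to 4600 μL → factor 4600/85 = 54.118
Step 3: 15 μL + 2250 μL = 2265 μL total → factor 2265/15 = 151
Step 4: 90 μL brought to 32.4 mL → factor 32400/90 = 360
Overall dilution factor = 50 × 54.118 × 151 × 360 = 1.4709 × 10^8
Final = 1.00 mM / 1.4709 × 10^8 = 6.798 × 10^-9 mM = 0.00680 nM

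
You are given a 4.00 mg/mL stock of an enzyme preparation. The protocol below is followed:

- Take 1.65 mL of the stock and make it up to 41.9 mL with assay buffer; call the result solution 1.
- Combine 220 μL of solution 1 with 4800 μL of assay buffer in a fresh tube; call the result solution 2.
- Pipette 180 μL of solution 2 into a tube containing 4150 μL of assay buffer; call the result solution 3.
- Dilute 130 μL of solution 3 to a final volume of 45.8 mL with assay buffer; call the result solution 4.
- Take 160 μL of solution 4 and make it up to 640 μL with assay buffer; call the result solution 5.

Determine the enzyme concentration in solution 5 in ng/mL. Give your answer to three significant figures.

Step 1: 1.65 mL brought to 41.9 mL → factor 41.9/1.65 = 25.394
Step 2: 220 μL + 4800 μL = 5020 μL total → factor 5020/220 = 22.818
Step 3: 180 μL + 4150 μL = 4330 μL total → factor 4330/180 = 24.056
Step 4: 130 μL brought to 45.8 mL → factor 45800/130 = 352.31
Step 5: 160 μL brought to 640 μL → factor 640/160 = 4
Overall dilution factor = 25.394 × 22.818 × 24.056 × 352.31 × 4 = 1.9643 × 10^7
Final = 4.00 mg/mL / 1.9643 × 10^7 = 2.036 × 10^-7 mg/mL = 0.204 ng/mL

0.204 ng/mL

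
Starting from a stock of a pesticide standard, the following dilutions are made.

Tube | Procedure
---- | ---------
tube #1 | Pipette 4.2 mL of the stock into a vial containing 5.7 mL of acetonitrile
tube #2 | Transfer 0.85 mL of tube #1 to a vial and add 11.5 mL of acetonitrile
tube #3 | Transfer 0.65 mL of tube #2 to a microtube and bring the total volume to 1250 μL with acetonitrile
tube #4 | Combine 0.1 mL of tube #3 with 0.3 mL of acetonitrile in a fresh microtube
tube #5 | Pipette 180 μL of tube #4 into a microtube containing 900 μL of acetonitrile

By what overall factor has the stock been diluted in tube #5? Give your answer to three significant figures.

Step 1: 4.2 mL + 5.7 mL = 9.9 mL total → factor 9.9/4.2 = 2.3571
Step 2: 0.85 mL + 11.5 mL = 12.35 mL total → factor 12.35/0.85 = 14.529
Step 3: 0.65 mL brought to 1250 μL → factor 1.25/0.65 = 1.9231
Step 4: 0.1 mL + 0.3 mL = 0.4 mL total → factor 0.4/0.1 = 4
Step 5: 180 μL + 900 μL = 1080 μL total → factor 1080/180 = 6
Overall dilution factor = 2.3571 × 14.529 × 1.9231 × 4 × 6 = 1580.7

1.58 × 10^3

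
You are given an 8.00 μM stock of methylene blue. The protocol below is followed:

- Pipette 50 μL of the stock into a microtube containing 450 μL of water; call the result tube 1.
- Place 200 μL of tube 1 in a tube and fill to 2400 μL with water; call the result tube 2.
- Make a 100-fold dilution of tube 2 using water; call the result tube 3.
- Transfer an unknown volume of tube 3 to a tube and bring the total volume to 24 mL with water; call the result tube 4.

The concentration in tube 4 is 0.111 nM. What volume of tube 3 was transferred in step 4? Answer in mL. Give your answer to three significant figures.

Step 1: 50 μL + 450 μL = 500 μL total → factor 500/50 = 10
Step 2: 200 μL brought to 2400 μL → factor 2400/200 = 12
Step 3: 100-fold → factor 100
Step 4: v brought to 24 mL → factor = 24 mL/v
Product of known-step factors = 12000
Overall factor = 8.00 μM / (0.111 nM) = 72072
Step-4 factor = 72072 / 12000 = 6.006
v = 24 mL / 6.006 = 4.00 mL

4.00 mL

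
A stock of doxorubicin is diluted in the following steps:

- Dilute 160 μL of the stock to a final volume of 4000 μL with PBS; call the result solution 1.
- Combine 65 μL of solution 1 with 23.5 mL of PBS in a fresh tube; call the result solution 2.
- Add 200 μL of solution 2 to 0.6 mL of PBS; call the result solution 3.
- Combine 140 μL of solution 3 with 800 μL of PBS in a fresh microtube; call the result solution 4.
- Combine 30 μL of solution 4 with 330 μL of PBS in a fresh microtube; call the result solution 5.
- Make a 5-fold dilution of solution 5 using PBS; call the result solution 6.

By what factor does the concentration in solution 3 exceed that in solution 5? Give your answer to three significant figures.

Step 1: 160 μL brought to 4000 μL → factor 4000/160 = 25
Step 2: 65 μL + 23.5 mL = 23565 μL total → factor 23565/65 = 362.54
Step 3: 200 μL + 0.6 mL = 800 μL total → factor 800/200 = 4
Step 4: 140 μL + 800 μL = 940 μL total → factor 940/140 = 6.7143
Step 5: 30 μL + 330 μL = 360 μL total → factor 360/30 = 12
Dilution factor to solution 3 = 36254; to solution 5 = 2.921 × 10^6
[solution 3]/[solution 5] = (factor to solution 5)/(factor to solution 3) = 2.921 × 10^6/36254 = 80.6

80.6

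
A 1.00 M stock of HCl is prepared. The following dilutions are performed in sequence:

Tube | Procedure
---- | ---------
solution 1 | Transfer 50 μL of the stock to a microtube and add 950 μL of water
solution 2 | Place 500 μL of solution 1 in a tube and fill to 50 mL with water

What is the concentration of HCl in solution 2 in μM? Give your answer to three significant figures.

Step 1: 50 μL + 950 μL = 1000 μL total → factor 1000/50 = 20
Step 2: 500 μL brought to 50 mL → factor 50000/500 = 100
Overall dilution factor = 20 × 100 = 2000
Final = 1.00 M / 2000 = 0.0005000 M = 500 μM

500 μM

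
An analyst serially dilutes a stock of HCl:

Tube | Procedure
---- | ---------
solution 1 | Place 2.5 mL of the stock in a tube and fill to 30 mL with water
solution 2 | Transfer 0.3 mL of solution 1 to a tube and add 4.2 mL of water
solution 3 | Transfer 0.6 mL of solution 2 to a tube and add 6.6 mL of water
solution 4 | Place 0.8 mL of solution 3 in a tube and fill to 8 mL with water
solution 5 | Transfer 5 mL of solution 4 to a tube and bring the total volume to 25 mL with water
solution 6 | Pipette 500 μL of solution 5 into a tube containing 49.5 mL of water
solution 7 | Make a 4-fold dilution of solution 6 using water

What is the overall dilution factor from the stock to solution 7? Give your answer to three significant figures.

4.32 × 10^7

Step 1: 2.5 mL brought to 30 mL → factor 30/2.5 = 12
Step 2: 0.3 mL + 4.2 mL = 4.5 mL total → factor 4.5/0.3 = 15
Step 3: 0.6 mL + 6.6 mL = 7.2 mL total → factor 7.2/0.6 = 12
Step 4: 0.8 mL brought to 8 mL → factor 8/0.8 = 10
Step 5: 5 mL brought to 25 mL → factor 25/5 = 5
Step 6: 500 μL + 49.5 mL = 50000 μL total → factor 50000/500 = 100
Step 7: 4-fold → factor 4
Overall dilution factor = 12 × 15 × 12 × 10 × 5 × 100 × 4 = 4.32 × 10^7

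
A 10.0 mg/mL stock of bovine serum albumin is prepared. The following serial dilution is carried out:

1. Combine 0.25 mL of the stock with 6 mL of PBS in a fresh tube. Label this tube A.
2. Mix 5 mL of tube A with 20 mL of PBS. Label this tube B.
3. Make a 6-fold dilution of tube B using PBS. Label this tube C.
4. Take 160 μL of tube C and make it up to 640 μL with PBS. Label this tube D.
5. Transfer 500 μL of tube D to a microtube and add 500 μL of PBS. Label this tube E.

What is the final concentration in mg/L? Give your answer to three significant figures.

1.67 mg/L

Step 1: 0.25 mL + 6 mL = 6.25 mL total → factor 6.25/0.25 = 25
Step 2: 5 mL + 20 mL = 25 mL total → factor 25/5 = 5
Step 3: 6-fold → factor 6
Step 4: 160 μL brought to 640 μL → factor 640/160 = 4
Step 5: 500 μL + 500 μL = 1000 μL total → factor 1000/500 = 2
Overall dilution factor = 25 × 5 × 6 × 4 × 2 = 6000
Final = 10.0 mg/mL / 6000 = 0.001667 mg/mL = 1.67 mg/L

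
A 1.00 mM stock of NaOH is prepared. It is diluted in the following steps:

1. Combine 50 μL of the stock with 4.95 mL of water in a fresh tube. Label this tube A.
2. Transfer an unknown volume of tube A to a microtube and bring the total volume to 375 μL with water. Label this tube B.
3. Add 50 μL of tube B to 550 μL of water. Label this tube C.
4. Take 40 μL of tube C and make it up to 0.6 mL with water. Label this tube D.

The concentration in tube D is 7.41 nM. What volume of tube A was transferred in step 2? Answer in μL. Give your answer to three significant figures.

Step 1: 50 μL + 4.95 mL = 5000 μL total → factor 5000/50 = 100
Step 2: v brought to 375 μL → factor = 375 μL/v
Step 3: 50 μL + 550 μL = 600 μL total → factor 600/50 = 12
Step 4: 40 μL brought to 0.6 mL → factor 600/40 = 15
Product of known-step factors = 18000
Overall factor = 1.00 mM / (7.41 nM) = 1.3495 × 10^5
Step-2 factor = 1.3495 × 10^5 / 18000 = 7.4974
v = 375 μL / 7.4974 = 50.0 μL

50.0 μL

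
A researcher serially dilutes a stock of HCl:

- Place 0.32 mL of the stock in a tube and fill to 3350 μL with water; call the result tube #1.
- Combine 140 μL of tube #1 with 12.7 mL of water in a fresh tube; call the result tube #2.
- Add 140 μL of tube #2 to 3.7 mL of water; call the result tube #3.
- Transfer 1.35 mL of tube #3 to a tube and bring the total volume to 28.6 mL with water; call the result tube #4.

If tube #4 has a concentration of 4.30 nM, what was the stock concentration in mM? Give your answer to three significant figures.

Step 1: 0.32 mL brought to 3350 μL → factor 3.35/0.32 = 10.469
Step 2: 140 μL + 12.7 mL = 12840 μL total → factor 12840/140 = 91.714
Step 3: 140 μL + 3.7 mL = 3840 μL total → factor 3840/140 = 27.429
Step 4: 1.35 mL brought to 28.6 mL → factor 28.6/1.35 = 21.185
Overall dilution factor = 10.469 × 91.714 × 27.429 × 21.185 = 5.5791 × 10^5
Stock = 4.30 nM × 5.5791 × 10^5 = 2.399 × 10^6 nM = 2.40 mM

2.40 mM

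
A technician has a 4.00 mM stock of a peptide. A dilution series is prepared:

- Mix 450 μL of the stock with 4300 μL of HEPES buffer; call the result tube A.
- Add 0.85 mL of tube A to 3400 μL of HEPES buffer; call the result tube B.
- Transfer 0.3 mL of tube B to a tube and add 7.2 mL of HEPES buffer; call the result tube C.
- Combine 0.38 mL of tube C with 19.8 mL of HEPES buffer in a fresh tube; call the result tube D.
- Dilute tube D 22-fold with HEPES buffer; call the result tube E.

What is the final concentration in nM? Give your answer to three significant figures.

Step 1: 450 μL + 4300 μL = 4750 μL total → factor 4750/450 = 10.556
Step 2: 0.85 mL + 3400 μL = 4.25 mL total → factor 4.25/0.85 = 5
Step 3: 0.3 mL + 7.2 mL = 7.5 mL total → factor 7.5/0.3 = 25
Step 4: 0.38 mL + 19.8 mL = 20.18 mL total → factor 20.18/0.38 = 53.105
Step 5: 22-fold → factor 22
Overall dilution factor = 10.556 × 5 × 25 × 53.105 × 22 = 1.5415 × 10^6
Final = 4.00 mM / 1.5415 × 10^6 = 2.595 × 10^-6 mM = 2.59 nM

2.59 nM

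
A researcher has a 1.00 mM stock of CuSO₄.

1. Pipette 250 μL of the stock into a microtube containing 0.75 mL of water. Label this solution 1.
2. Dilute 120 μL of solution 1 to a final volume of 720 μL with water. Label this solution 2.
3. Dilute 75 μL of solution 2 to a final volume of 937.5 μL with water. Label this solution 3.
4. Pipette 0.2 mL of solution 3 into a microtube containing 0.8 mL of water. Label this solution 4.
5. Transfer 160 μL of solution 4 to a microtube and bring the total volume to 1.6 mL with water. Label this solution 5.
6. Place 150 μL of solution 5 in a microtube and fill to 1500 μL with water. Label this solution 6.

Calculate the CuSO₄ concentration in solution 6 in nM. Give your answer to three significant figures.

Step 1: 250 μL + 0.75 mL = 1000 μL total → factor 1000/250 = 4
Step 2: 120 μL brought to 720 μL → factor 720/120 = 6
Step 3: 75 μL brought to 937.5 μL → factor 937.5/75 = 12.5
Step 4: 0.2 mL + 0.8 mL = 1 mL total → factor 1/0.2 = 5
Step 5: 160 μL brought to 1.6 mL → factor 1600/160 = 10
Step 6: 150 μL brought to 1500 μL → factor 1500/150 = 10
Dilution factor through solution 6 = 4 × 6 × 12.5 × 5 × 10 × 10 = 1.5 × 10^5
[solution 6] = 1.00 mM / 1.5 × 10^5 = 6.667 × 10^-6 mM = 6.67 nM

6.67 nM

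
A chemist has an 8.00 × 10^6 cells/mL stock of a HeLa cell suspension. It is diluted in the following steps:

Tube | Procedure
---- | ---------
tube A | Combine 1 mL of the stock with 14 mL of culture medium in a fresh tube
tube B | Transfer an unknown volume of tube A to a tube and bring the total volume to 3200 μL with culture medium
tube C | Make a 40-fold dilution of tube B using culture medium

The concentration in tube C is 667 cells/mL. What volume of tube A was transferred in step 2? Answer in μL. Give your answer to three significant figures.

Step 1: 1 mL + 14 mL = 15 mL total → factor 15/1 = 15
Step 2: v brought to 3200 μL → factor = 3200 μL/v
Step 3: 40-fold → factor 40
Product of known-step factors = 600
Overall factor = 8.00 × 10^6 cells/mL / (667 cells/mL) = 11994
Step-2 factor = 11994 / 600 = 19.99
v = 3200 μL / 19.99 = 160 μL

160 μL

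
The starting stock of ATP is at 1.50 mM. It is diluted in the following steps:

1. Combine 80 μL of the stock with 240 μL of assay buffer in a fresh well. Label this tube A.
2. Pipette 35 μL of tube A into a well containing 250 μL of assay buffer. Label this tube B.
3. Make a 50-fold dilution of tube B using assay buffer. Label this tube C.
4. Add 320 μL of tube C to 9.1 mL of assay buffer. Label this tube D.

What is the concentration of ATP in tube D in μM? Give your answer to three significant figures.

0.0313 μM

Step 1: 80 μL + 240 μL = 320 μL total → factor 320/80 = 4
Step 2: 35 μL + 250 μL = 285 μL total → factor 285/35 = 8.1429
Step 3: 50-fold → factor 50
Step 4: 320 μL + 9.1 mL = 9420 μL total → factor 9420/320 = 29.438
Dilution factor through tube D = 4 × 8.1429 × 50 × 29.438 = 47941
[tube D] = 1.50 mM / 47941 = 3.129 × 10^-5 mM = 0.0313 μM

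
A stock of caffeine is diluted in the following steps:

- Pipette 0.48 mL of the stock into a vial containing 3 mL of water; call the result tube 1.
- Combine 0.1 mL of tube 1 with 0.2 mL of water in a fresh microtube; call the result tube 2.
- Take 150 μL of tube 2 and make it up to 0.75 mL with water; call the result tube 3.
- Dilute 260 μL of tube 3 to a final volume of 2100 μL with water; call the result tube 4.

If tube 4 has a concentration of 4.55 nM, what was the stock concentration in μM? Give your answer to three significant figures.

4.00 μM

Step 1: 0.48 mL + 3 mL = 3.48 mL total → factor 3.48/0.48 = 7.25
Step 2: 0.1 mL + 0.2 mL = 0.3 mL total → factor 0.3/0.1 = 3
Step 3: 150 μL brought to 0.75 mL → factor 750/150 = 5
Step 4: 260 μL brought to 2100 μL → factor 2100/260 = 8.0769
Overall dilution factor = 7.25 × 3 × 5 × 8.0769 = 878.37
Stock = 4.55 nM × 878.37 = 3997 nM = 4.00 μM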